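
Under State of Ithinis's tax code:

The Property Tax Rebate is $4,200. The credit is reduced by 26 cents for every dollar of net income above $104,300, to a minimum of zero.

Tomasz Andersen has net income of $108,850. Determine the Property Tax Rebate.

Property Tax Rebate: 26% of the $4,550 excess over $104,300 is $1,183; credit = $4,200 − $1,183 = $3,017.

$3,017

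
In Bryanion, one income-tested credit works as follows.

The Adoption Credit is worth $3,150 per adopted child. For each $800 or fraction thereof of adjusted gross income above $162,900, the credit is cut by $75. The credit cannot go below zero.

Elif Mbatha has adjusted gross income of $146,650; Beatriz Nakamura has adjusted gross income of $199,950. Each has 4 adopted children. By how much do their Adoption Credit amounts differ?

Elif ($146,650): Adoption Credit: base = 4 × $3,150 = $12,600. $146,650 is at or below the $162,900 threshold, so the full $12,600 applies.
Beatriz ($199,950): Adoption Credit: base = 4 × $3,150 = $12,600. income exceeds $162,900 by $37,050, which is 47 full-or-partial $800 increments; reduction = 47 × $75 = $3,525, leaving $9,075.
Difference: |$12,600 − $9,075| = $3,525.

$3,525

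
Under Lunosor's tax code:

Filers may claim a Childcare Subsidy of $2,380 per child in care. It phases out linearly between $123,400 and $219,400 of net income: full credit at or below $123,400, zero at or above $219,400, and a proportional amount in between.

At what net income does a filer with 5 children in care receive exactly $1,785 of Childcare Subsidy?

Full credit = 5 × $2,380 = $11,900.
$1,785 is 1,785/11,900 of the full $11,900, so 10,115/11,900 of the $96,000 range has been used: income = $123,400 + $96,000 × 10,115/11,900 = $205,000.

$205,000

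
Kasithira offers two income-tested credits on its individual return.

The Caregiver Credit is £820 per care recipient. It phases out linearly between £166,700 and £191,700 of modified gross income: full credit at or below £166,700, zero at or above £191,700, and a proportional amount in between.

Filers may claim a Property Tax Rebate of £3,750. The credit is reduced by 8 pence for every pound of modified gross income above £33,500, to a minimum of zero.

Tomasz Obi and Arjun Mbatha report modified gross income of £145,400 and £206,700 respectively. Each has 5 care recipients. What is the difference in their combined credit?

£4,100

Tomasz (£145,400): Caregiver Credit: base = 5 × £820 = £4,100. £145,400 is at or below the £166,700 threshold, so the full £4,100 applies. Property Tax Rebate: 8% of the £111,900 excess over £33,500 is £8,952 ≥ base, so the credit is £0. total £4,100 + £0 = £4,100
Arjun (£206,700): Caregiver Credit: base = 5 × £820 = £4,100. £206,700 is at or above £191,700, so the credit is £0. Property Tax Rebate: 8% of the £173,200 excess over £33,500 is £13,856 ≥ base, so the credit is £0. total £0 + £0 = £0
Difference: |£4,100 − £0| = £4,100.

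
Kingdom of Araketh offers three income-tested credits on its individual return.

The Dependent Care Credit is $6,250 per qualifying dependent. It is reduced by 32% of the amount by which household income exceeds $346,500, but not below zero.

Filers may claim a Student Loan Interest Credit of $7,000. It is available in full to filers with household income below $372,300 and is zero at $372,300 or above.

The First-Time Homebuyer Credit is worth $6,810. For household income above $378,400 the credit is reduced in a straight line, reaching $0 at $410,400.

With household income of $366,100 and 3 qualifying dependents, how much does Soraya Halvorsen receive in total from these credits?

Dependent Care Credit: base = 3 × $6,250 = $18,750. 32% of the $19,600 excess over $346,500 is $6,272; credit = $18,750 − $6,272 = $12,478.
Student Loan Interest Credit: $366,100 is below the $372,300 cutoff, so the full $7,000 applies.
First-Time Homebuyer Credit: $366,100 is at or below the $378,400 threshold, so the full $6,810 applies.
Total: $12,478 + $7,000 + $6,810 = $26,288.

$26,288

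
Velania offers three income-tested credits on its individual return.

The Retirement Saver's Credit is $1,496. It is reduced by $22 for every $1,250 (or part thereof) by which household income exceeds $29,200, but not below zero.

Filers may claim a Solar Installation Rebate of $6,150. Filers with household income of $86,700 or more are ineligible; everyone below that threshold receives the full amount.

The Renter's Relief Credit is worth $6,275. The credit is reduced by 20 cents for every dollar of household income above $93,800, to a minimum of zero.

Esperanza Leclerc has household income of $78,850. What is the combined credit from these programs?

Retirement Saver's Credit: income exceeds $29,200 by $49,650, which is 40 full-or-partial $1,250 increments; reduction = 40 × $22 = $880, leaving $616.
Solar Installation Rebate: $78,850 is below the $86,700 cutoff, so the full $6,150 applies.
Renter's Relief Credit: $78,850 is at or below the $93,800 threshold, so the full $6,275 applies.
Total: $616 + $6,150 + $6,275 = $13,041.

$13,041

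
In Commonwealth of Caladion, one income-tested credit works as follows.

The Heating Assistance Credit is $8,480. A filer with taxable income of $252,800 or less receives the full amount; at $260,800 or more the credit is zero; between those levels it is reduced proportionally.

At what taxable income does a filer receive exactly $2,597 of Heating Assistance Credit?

$2,597 is 2,597/8,480 of the full $8,480, so 5,883/8,480 of the $8,000 range has been used: income = $252,800 + $8,000 × 5,883/8,480 = $258,350.

$258,350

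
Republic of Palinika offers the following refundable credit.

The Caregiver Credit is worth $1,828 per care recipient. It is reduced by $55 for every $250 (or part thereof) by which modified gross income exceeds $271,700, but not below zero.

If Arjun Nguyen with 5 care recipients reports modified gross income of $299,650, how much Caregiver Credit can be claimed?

Caregiver Credit: base = 5 × $1,828 = $9,140. income exceeds $271,700 by $27,950, which is 112 full-or-partial $250 increments; reduction = 112 × $55 = $6,160, leaving $2,980.

$2,980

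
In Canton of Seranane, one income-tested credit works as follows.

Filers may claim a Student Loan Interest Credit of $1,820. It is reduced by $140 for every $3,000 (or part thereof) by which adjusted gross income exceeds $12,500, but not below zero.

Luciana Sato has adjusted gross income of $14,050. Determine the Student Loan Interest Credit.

$1,680

Student Loan Interest Credit: income exceeds $12,500 by $1,550, which is 1 full-or-partial $3,000 increment; reduction = 1 × $140 = $140, leaving $1,680.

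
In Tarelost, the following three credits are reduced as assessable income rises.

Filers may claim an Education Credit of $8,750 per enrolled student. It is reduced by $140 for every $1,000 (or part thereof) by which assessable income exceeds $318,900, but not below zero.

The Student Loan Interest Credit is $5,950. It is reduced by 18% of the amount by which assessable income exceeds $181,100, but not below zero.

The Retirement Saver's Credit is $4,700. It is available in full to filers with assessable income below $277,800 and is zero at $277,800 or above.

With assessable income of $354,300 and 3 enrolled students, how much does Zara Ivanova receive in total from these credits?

$21,210

Education Credit: base = 3 × $8,750 = $26,250. income exceeds $318,900 by $35,400, which is 36 full-or-partial $1,000 increments; reduction = 36 × $140 = $5,040, leaving $21,210.
Student Loan Interest Credit: 18% of the $173,200 excess over $181,100 is $31,176 ≥ base, so the credit is $0.
Retirement Saver's Credit: $354,300 meets or exceeds the $277,800 cutoff, so the credit is $0.
Total: $21,210 + $0 + $0 = $21,210.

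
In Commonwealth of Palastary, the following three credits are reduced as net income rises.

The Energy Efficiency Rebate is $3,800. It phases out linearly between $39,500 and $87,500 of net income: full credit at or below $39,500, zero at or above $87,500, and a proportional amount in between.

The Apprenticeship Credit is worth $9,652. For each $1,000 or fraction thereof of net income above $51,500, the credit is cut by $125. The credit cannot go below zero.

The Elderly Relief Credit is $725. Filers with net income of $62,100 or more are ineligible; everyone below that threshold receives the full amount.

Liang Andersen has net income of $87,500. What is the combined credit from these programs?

$5,152

Energy Efficiency Rebate: $87,500 is at or above $87,500, so the credit is $0.
Apprenticeship Credit: income exceeds $51,500 by $36,000, which is 36 full-or-partial $1,000 increments; reduction = 36 × $125 = $4,500, leaving $5,152.
Elderly Relief Credit: $87,500 meets or exceeds the $62,100 cutoff, so the credit is $0.
Total: $0 + $5,152 + $0 = $5,152.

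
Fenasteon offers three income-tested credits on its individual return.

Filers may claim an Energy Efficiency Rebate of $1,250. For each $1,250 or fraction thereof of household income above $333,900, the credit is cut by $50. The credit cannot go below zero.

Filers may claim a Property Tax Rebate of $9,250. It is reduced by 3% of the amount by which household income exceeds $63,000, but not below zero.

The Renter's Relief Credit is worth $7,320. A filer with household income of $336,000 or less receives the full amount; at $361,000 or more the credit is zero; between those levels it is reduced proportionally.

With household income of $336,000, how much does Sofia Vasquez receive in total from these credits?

Energy Efficiency Rebate: income exceeds $333,900 by $2,100, which is 2 full-or-partial $1,250 increments; reduction = 2 × $50 = $100, leaving $1,150.
Property Tax Rebate: 3% of the $273,000 excess over $63,000 is $8,190; credit = $9,250 − $8,190 = $1,060.
Renter's Relief Credit: $336,000 is at or below the $336,000 threshold, so the full $7,320 applies.
Total: $1,150 + $1,060 + $7,320 = $9,530.

$9,530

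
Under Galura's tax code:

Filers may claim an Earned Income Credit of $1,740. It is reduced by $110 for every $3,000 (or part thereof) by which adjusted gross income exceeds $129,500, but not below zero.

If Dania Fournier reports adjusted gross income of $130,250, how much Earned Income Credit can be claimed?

Earned Income Credit: income exceeds $129,500 by $750, which is 1 full-or-partial $3,000 increment; reduction = 1 × $110 = $110, leaving $1,630.

$1,630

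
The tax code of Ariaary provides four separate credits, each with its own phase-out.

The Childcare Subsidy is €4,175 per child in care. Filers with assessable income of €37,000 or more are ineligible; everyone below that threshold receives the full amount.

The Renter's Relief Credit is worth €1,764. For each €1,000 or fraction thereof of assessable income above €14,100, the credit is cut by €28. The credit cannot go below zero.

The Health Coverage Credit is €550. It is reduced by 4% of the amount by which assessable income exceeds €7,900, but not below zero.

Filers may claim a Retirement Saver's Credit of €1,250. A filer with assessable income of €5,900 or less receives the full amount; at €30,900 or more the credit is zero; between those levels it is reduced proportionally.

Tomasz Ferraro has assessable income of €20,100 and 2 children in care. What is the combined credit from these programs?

Childcare Subsidy: base = 2 × €4,175 = €8,350. €20,100 is below the €37,000 cutoff, so the full €8,350 applies.
Renter's Relief Credit: income exceeds €14,100 by €6,000, which is 6 full-or-partial €1,000 increments; reduction = 6 × €28 = €168, leaving €1,596.
Health Coverage Credit: 4% of the €12,200 excess over €7,900 is €488; credit = €550 − €488 = €62.
Retirement Saver's Credit: €20,100 is €14,200 into a €25,000 phase-out range, leaving 10,800/25,000 of the credit: €1,250 × 10,800/25,000 = €540.
Total: €8,350 + €1,596 + €62 + €540 = €10,548.

€10,548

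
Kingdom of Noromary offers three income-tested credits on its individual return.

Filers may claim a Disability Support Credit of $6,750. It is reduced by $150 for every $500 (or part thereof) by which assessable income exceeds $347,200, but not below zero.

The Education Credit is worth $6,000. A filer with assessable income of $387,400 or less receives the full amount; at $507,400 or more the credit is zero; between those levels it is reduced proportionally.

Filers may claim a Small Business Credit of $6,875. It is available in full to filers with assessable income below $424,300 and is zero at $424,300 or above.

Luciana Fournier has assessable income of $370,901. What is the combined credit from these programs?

Disability Support Credit: income exceeds $347,200 by $23,701 → 48 increments × $150 = $7,200 ≥ base, so the credit is $0.
Education Credit: $370,901 is at or below the $387,400 threshold, so the full $6,000 applies.
Small Business Credit: $370,901 is below the $424,300 cutoff, so the full $6,875 applies.
Total: $0 + $6,000 + $6,875 = $12,875.

$12,875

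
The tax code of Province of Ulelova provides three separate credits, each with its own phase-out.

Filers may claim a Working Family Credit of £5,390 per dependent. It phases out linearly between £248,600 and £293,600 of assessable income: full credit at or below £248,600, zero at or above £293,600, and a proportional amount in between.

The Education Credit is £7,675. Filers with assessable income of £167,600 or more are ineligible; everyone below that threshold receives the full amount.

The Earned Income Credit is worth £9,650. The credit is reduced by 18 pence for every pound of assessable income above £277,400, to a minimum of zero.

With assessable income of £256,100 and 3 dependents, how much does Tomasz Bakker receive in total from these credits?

£23,125

Working Family Credit: base = 3 × £5,390 = £16,170. £256,100 is £7,500 into a £45,000 phase-out range, leaving 37,500/45,000 of the credit: £16,170 × 37,500/45,000 = £13,475.
Education Credit: £256,100 meets or exceeds the £167,600 cutoff, so the credit is £0.
Earned Income Credit: £256,100 is at or below the £277,400 threshold, so the full £9,650 applies.
Total: £13,475 + £0 + £9,650 = £23,125.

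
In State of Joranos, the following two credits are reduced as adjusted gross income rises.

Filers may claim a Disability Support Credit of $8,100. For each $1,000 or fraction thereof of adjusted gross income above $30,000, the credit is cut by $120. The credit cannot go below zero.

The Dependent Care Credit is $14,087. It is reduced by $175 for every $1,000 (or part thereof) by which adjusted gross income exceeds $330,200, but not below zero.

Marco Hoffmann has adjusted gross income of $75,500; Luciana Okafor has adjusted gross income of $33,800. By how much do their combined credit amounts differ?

Marco ($75,500): Disability Support Credit: income exceeds $30,000 by $45,500, which is 46 full-or-partial $1,000 increments; reduction = 46 × $120 = $5,520, leaving $2,580. Dependent Care Credit: $75,500 is at or below the $330,200 threshold, so the full $14,087 applies. total $2,580 + $14,087 = $16,667
Luciana ($33,800): Disability Support Credit: income exceeds $30,000 by $3,800, which is 4 full-or-partial $1,000 increments; reduction = 4 × $120 = $480, leaving $7,620. Dependent Care Credit: $33,800 is at or below the $330,200 threshold, so the full $14,087 applies. total $7,620 + $14,087 = $21,707
Difference: |$16,667 − $21,707| = $5,040.

$5,040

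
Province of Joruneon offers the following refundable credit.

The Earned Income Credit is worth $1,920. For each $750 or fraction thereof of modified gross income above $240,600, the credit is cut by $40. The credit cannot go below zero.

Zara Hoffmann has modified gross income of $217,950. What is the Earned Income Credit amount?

Earned Income Credit: $217,950 is at or below the $240,600 threshold, so the full $1,920 applies.

$1,920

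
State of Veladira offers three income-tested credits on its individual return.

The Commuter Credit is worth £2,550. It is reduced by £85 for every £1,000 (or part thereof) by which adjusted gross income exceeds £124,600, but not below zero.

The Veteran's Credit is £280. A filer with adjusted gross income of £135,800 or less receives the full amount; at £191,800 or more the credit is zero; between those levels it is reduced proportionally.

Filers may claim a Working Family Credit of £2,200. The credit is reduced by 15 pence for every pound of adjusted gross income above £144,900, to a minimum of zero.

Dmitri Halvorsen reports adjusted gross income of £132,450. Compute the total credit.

£4,350

Commuter Credit: income exceeds £124,600 by £7,850, which is 8 full-or-partial £1,000 increments; reduction = 8 × £85 = £680, leaving £1,870.
Veteran's Credit: £132,450 is at or below the £135,800 threshold, so the full £280 applies.
Working Family Credit: £132,450 is at or below the £144,900 threshold, so the full £2,200 applies.
Total: £1,870 + £280 + £2,200 = £4,350.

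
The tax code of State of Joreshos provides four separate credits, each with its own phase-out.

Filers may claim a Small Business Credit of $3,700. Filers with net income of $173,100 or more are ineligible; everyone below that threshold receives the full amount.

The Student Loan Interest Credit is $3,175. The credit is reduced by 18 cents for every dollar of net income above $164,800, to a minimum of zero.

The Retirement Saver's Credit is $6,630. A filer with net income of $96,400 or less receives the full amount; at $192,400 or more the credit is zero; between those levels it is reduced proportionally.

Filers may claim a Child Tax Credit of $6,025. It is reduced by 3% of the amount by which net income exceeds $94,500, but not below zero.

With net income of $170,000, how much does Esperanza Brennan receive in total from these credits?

$11,246

Small Business Credit: $170,000 is below the $173,100 cutoff, so the full $3,700 applies.
Student Loan Interest Credit: 18% of the $5,200 excess over $164,800 is $936; credit = $3,175 − $936 = $2,239.
Retirement Saver's Credit: $170,000 is $73,600 into a $96,000 phase-out range, leaving 22,400/96,000 of the credit: $6,630 × 22,400/96,000 = $1,547.
Child Tax Credit: 3% of the $75,500 excess over $94,500 is $2,265; credit = $6,025 − $2,265 = $3,760.
Total: $3,700 + $2,239 + $1,547 + $3,760 = $11,246.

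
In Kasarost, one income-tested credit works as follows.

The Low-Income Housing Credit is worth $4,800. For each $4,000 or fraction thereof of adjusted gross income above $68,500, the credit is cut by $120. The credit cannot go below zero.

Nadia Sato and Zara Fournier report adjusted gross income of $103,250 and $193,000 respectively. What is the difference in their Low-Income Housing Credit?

$2,760

Nadia ($103,250): Low-Income Housing Credit: income exceeds $68,500 by $34,750, which is 9 full-or-partial $4,000 increments; reduction = 9 × $120 = $1,080, leaving $3,720.
Zara ($193,000): Low-Income Housing Credit: income exceeds $68,500 by $124,500, which is 32 full-or-partial $4,000 increments; reduction = 32 × $120 = $3,840, leaving $960.
Difference: |$3,720 − $960| = $2,760.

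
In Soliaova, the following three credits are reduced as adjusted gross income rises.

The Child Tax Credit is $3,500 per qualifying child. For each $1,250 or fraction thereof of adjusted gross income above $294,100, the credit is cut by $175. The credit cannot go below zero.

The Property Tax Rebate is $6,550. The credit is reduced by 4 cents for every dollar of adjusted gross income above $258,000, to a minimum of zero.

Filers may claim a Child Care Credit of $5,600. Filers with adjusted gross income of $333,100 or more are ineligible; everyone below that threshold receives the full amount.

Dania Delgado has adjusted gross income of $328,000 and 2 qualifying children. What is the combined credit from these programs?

Child Tax Credit: base = 2 × $3,500 = $7,000. income exceeds $294,100 by $33,900, which is 28 full-or-partial $1,250 increments; reduction = 28 × $175 = $4,900, leaving $2,100.
Property Tax Rebate: 4% of the $70,000 excess over $258,000 is $2,800; credit = $6,550 − $2,800 = $3,750.
Child Care Credit: $328,000 is below the $333,100 cutoff, so the full $5,600 applies.
Total: $2,100 + $3,750 + $5,600 = $11,450.

$11,450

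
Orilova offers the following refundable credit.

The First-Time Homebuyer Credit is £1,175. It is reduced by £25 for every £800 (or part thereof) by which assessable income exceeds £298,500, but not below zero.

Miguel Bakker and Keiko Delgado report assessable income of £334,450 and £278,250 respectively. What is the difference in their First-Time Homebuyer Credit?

Miguel (£334,450): First-Time Homebuyer Credit: income exceeds £298,500 by £35,950, which is 45 full-or-partial £800 increments; reduction = 45 × £25 = £1,125, leaving £50.
Keiko (£278,250): First-Time Homebuyer Credit: £278,250 is at or below the £298,500 threshold, so the full £1,175 applies.
Difference: |£50 − £1,175| = £1,125.

£1,125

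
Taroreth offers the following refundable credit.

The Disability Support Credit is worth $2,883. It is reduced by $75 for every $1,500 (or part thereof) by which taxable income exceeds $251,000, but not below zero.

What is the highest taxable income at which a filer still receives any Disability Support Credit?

$308,000

After 38 increments the reduction is 38 × $75 = $2,850, leaving $33; one more increment wipes it out. Increment 38 ends at excess 38 × $1,500 = $57,000, so the highest qualifying income is $251,000 + $57,000 = $308,000.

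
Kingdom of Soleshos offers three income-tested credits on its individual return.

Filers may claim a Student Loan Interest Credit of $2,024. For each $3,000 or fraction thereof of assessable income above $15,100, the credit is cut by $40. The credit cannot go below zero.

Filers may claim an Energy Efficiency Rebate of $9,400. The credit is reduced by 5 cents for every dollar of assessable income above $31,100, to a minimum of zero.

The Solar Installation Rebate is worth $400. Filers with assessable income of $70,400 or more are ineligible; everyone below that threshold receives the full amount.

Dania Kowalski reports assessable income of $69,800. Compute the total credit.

Student Loan Interest Credit: income exceeds $15,100 by $54,700, which is 19 full-or-partial $3,000 increments; reduction = 19 × $40 = $760, leaving $1,264.
Energy Efficiency Rebate: 5% of the $38,700 excess over $31,100 is $1,935; credit = $9,400 − $1,935 = $7,465.
Solar Installation Rebate: $69,800 is below the $70,400 cutoff, so the full $400 applies.
Total: $1,264 + $7,465 + $400 = $9,129.

$9,129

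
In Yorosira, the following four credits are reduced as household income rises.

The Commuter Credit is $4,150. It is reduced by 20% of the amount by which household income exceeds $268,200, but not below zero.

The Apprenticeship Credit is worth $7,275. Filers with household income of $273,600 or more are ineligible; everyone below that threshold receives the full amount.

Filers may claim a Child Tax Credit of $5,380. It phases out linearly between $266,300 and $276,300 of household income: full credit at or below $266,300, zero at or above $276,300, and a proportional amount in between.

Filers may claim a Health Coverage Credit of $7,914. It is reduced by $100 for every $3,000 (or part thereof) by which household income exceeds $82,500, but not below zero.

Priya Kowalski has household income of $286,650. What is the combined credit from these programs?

Commuter Credit: 20% of the $18,450 excess over $268,200 is $3,690; credit = $4,150 − $3,690 = $460.
Apprenticeship Credit: $286,650 meets or exceeds the $273,600 cutoff, so the credit is $0.
Child Tax Credit: $286,650 is at or above $276,300, so the credit is $0.
Health Coverage Credit: income exceeds $82,500 by $204,150, which is 69 full-or-partial $3,000 increments; reduction = 69 × $100 = $6,900, leaving $1,014.
Total: $460 + $0 + $0 + $1,014 = $1,474.

$1,474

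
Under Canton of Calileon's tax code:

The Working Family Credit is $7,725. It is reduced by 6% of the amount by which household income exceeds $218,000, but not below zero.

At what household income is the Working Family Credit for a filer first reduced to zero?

$346,750

The credit falls by 6% of each dollar above $218,000, so it reaches zero when the excess is $7,725 / 6% = $128,750: income = $218,000 + $128,750 = $346,750.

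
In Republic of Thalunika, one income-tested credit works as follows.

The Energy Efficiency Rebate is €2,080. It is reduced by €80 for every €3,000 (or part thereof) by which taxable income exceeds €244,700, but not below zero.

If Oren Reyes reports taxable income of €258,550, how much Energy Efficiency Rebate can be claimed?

Energy Efficiency Rebate: income exceeds €244,700 by €13,850, which is 5 full-or-partial €3,000 increments; reduction = 5 × €80 = €400, leaving €1,680.

€1,680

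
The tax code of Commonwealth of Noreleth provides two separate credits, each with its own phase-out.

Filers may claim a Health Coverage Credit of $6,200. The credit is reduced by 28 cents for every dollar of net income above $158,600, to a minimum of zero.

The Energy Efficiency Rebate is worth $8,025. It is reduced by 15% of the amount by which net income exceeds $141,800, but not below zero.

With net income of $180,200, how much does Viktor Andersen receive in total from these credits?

Health Coverage Credit: 28% of the $21,600 excess over $158,600 is $6,048; credit = $6,200 − $6,048 = $152.
Energy Efficiency Rebate: 15% of the $38,400 excess over $141,800 is $5,760; credit = $8,025 − $5,760 = $2,265.
Total: $152 + $2,265 = $2,417.

$2,417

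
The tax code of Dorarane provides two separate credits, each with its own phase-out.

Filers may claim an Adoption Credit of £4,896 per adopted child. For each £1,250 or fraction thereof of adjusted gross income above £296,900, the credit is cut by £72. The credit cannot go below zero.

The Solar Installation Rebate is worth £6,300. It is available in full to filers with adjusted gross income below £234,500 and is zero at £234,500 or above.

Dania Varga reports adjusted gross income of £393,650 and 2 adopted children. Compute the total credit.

Adoption Credit: base = 2 × £4,896 = £9,792. income exceeds £296,900 by £96,750, which is 78 full-or-partial £1,250 increments; reduction = 78 × £72 = £5,616, leaving £4,176.
Solar Installation Rebate: £393,650 meets or exceeds the £234,500 cutoff, so the credit is £0.
Total: £4,176 + £0 = £4,176.

£4,176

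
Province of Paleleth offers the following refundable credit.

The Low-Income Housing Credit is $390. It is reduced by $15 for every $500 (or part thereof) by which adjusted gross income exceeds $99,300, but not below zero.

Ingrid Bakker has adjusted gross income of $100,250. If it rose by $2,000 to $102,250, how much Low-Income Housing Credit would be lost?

At $100,250 — income exceeds $99,300 by $950, which is 2 full-or-partial $500 increments; reduction = 2 × $15 = $30, leaving $360.
At $102,250 — income exceeds $99,300 by $2,950, which is 6 full-or-partial $500 increments; reduction = 6 × $15 = $90, leaving $300.
Lost: $360 − $300 = $60.

$60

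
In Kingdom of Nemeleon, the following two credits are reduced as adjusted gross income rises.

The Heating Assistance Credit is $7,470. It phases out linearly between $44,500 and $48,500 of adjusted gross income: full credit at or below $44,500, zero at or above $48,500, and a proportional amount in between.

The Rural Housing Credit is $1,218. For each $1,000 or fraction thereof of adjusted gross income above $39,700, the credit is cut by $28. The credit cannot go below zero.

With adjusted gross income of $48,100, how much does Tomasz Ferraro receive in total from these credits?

Heating Assistance Credit: $48,100 is $3,600 into a $4,000 phase-out range, leaving 400/4,000 of the credit: $7,470 × 400/4,000 = $747.
Rural Housing Credit: income exceeds $39,700 by $8,400, which is 9 full-or-partial $1,000 increments; reduction = 9 × $28 = $252, leaving $966.
Total: $747 + $966 = $1,713.

$1,713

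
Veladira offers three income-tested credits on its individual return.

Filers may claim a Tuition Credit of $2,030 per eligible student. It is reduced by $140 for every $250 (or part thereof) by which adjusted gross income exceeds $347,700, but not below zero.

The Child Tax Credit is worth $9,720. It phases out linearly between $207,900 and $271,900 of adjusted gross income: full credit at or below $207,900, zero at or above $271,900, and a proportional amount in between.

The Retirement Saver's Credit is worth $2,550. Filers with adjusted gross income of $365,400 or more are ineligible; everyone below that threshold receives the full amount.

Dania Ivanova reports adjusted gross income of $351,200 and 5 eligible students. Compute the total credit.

$10,740

Tuition Credit: base = 5 × $2,030 = $10,150. income exceeds $347,700 by $3,500, which is 14 full-or-partial $250 increments; reduction = 14 × $140 = $1,960, leaving $8,190.
Child Tax Credit: $351,200 is at or above $271,900, so the credit is $0.
Retirement Saver's Credit: $351,200 is below the $365,400 cutoff, so the full $2,550 applies.
Total: $8,190 + $0 + $2,550 = $10,740.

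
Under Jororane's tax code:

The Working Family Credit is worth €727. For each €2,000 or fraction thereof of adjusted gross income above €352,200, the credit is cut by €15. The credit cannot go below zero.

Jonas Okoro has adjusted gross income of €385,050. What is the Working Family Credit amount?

€472

Working Family Credit: income exceeds €352,200 by €32,850, which is 17 full-or-partial €2,000 increments; reduction = 17 × €15 = €255, leaving €472.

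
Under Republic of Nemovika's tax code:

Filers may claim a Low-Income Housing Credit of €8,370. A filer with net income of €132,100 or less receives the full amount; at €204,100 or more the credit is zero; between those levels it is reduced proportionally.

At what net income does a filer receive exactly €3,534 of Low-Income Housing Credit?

€173,700

€3,534 is 3,534/8,370 of the full €8,370, so 4,836/8,370 of the €72,000 range has been used: income = €132,100 + €72,000 × 4,836/8,370 = €173,700.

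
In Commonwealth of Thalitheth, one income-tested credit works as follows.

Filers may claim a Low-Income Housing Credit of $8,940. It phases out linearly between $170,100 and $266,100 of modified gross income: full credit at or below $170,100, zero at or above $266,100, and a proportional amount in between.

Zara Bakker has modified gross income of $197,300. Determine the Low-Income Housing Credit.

Low-Income Housing Credit: $197,300 is $27,200 into a $96,000 phase-out range, leaving 68,800/96,000 of the credit: $8,940 × 68,800/96,000 = $6,407.

$6,407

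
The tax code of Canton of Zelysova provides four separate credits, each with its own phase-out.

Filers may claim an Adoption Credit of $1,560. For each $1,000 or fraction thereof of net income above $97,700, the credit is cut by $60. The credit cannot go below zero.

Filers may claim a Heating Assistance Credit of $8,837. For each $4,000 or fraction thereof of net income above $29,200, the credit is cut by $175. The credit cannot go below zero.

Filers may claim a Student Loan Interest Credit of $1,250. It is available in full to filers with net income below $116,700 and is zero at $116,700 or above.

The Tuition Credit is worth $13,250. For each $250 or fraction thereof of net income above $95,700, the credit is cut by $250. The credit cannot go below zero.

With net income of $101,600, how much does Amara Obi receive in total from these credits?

$15,332

Adoption Credit: income exceeds $97,700 by $3,900, which is 4 full-or-partial $1,000 increments; reduction = 4 × $60 = $240, leaving $1,320.
Heating Assistance Credit: income exceeds $29,200 by $72,400, which is 19 full-or-partial $4,000 increments; reduction = 19 × $175 = $3,325, leaving $5,512.
Student Loan Interest Credit: $101,600 is below the $116,700 cutoff, so the full $1,250 applies.
Tuition Credit: income exceeds $95,700 by $5,900, which is 24 full-or-partial $250 increments; reduction = 24 × $250 = $6,000, leaving $7,250.
Total: $1,320 + $5,512 + $1,250 + $7,250 = $15,332.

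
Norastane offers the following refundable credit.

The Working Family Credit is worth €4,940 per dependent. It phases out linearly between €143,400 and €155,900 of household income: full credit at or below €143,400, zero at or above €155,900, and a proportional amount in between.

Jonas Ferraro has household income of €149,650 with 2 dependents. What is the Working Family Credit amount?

€4,940

Working Family Credit: base = 2 × €4,940 = €9,880. €149,650 is €6,250 into a €12,500 phase-out range, leaving 6,250/12,500 of the credit: €9,880 × 6,250/12,500 = €4,940.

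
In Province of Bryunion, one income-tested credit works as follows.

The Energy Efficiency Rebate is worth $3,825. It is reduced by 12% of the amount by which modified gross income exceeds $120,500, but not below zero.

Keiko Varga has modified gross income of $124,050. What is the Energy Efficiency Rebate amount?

Energy Efficiency Rebate: 12% of the $3,550 excess over $120,500 is $426; credit = $3,825 − $426 = $3,399.

$3,399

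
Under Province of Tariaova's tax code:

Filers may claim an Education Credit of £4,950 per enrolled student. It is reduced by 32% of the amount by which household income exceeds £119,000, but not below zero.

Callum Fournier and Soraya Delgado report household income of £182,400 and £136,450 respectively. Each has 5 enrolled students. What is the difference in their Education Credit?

Callum (£182,400): Education Credit: base = 5 × £4,950 = £24,750. 32% of the £63,400 excess over £119,000 is £20,288; credit = £24,750 − £20,288 = £4,462.
Soraya (£136,450): Education Credit: base = 5 × £4,950 = £24,750. 32% of the £17,450 excess over £119,000 is £5,584; credit = £24,750 − £5,584 = £19,166.
Difference: |£4,462 − £19,166| = £14,704.

£14,704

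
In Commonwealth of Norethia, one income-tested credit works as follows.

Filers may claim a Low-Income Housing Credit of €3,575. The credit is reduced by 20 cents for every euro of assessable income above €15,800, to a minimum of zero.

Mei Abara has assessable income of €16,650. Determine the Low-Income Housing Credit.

Low-Income Housing Credit: 20% of the €850 excess over €15,800 is €170; credit = €3,575 − €170 = €3,405.

€3,405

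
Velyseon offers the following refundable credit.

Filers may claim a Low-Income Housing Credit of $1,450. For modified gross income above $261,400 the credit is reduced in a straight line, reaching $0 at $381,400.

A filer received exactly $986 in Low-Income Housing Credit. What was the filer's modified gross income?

$986 is 986/1,450 of the full $1,450, so 464/1,450 of the $120,000 range has been used: income = $261,400 + $120,000 × 464/1,450 = $299,800.

$299,800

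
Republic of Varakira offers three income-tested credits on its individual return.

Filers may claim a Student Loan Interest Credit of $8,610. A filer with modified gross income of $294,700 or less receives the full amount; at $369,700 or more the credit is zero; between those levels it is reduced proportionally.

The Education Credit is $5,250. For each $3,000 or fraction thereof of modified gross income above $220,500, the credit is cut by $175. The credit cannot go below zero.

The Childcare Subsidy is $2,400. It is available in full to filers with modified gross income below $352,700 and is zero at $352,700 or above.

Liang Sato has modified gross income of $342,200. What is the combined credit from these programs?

$5,557

Student Loan Interest Credit: $342,200 is $47,500 into a $75,000 phase-out range, leaving 27,500/75,000 of the credit: $8,610 × 27,500/75,000 = $3,157.
Education Credit: income exceeds $220,500 by $121,700 → 41 increments × $175 = $7,175 ≥ base, so the credit is $0.
Childcare Subsidy: $342,200 is below the $352,700 cutoff, so the full $2,400 applies.
Total: $3,157 + $0 + $2,400 = $5,557.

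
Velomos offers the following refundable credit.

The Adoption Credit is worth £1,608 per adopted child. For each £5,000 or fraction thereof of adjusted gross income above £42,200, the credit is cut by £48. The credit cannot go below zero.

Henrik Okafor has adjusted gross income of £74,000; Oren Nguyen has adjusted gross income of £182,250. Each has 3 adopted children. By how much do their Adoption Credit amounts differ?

£1,056

Henrik (£74,000): Adoption Credit: base = 3 × £1,608 = £4,824. income exceeds £42,200 by £31,800, which is 7 full-or-partial £5,000 increments; reduction = 7 × £48 = £336, leaving £4,488.
Oren (£182,250): Adoption Credit: base = 3 × £1,608 = £4,824. income exceeds £42,200 by £140,050, which is 29 full-or-partial £5,000 increments; reduction = 29 × £48 = £1,392, leaving £3,432.
Difference: |£4,488 − £3,432| = £1,056.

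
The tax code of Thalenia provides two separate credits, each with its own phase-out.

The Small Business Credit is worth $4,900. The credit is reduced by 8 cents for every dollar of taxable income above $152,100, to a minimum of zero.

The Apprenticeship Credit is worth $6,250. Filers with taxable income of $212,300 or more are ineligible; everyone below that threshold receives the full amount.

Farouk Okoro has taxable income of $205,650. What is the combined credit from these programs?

Small Business Credit: 8% of the $53,550 excess over $152,100 is $4,284; credit = $4,900 − $4,284 = $616.
Apprenticeship Credit: $205,650 is below the $212,300 cutoff, so the full $6,250 applies.
Total: $616 + $6,250 = $6,866.

$6,866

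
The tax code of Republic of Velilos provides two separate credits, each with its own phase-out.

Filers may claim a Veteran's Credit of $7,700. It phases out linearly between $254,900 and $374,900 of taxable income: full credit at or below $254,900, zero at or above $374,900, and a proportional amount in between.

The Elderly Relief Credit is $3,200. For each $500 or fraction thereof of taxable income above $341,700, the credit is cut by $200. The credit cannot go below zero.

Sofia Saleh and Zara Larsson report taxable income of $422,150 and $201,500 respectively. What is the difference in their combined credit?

$10,900

Sofia ($422,150): Veteran's Credit: $422,150 is at or above $374,900, so the credit is $0. Elderly Relief Credit: income exceeds $341,700 by $80,450 → 161 increments × $200 = $32,200 ≥ base, so the credit is $0. total $0 + $0 = $0
Zara ($201,500): Veteran's Credit: $201,500 is at or below the $254,900 threshold, so the full $7,700 applies. Elderly Relief Credit: $201,500 is at or below the $341,700 threshold, so the full $3,200 applies. total $7,700 + $3,200 = $10,900
Difference: |$0 − $10,900| = $10,900.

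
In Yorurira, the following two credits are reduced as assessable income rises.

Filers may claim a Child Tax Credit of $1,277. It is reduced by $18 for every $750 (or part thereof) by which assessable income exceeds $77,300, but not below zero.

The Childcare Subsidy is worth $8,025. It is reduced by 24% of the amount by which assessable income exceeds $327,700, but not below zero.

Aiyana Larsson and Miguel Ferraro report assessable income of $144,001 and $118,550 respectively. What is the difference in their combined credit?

$287

Aiyana ($144,001): Child Tax Credit: income exceeds $77,300 by $66,701 → 89 increments × $18 = $1,602 ≥ base, so the credit is $0. Childcare Subsidy: $144,001 is at or below the $327,700 threshold, so the full $8,025 applies. total $0 + $8,025 = $8,025
Miguel ($118,550): Child Tax Credit: income exceeds $77,300 by $41,250, which is 55 full-or-partial $750 increments; reduction = 55 × $18 = $990, leaving $287. Childcare Subsidy: $118,550 is at or below the $327,700 threshold, so the full $8,025 applies. total $287 + $8,025 = $8,312
Difference: |$8,025 − $8,312| = $287.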